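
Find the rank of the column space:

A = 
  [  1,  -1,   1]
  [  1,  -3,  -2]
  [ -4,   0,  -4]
Row reduce:
R2 → R2 - (1)·R1
R3 → R3 + (4)·R1
R3 → R3 - (2)·R2
REF = 
  [  1,  -1,   1]
  [  0,  -2,  -3]
  [  0,   0,   6]
Pivot columns: 1, 2, 3 → 3 pivots.
dim(Col(A)) = number of pivot columns = 3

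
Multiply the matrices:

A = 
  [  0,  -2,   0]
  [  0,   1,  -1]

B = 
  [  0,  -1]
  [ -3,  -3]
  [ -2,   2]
AB = 
  [  6,   6]
  [ -1,  -5]

A is 2×3 and B is 3×2, so AB is 2×2. Each entry is (row of A)·(column of B):
AB[1,1] = (0)(0) + (-2)(-3) + (0)(-2) = 6
AB[1,2] = (0)(-1) + (-2)(-3) + (0)(2) = 6
AB[2,1] = (0)(0) + (1)(-3) + (-1)(-2) = -1
AB[2,2] = (0)(-1) + (1)(-3) + (-1)(2) = -5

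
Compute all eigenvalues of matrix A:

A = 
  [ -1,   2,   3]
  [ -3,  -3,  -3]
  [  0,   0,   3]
λ = 3, -2 + i√5, -2 - i√5  (≈ 3, -2 + 2.236i, -2 - 2.236i)

Characteristic polynomial: det(λI - A) = λ³ + λ² - 3λ - 27
Testing integer divisors of the constant term: p(3) = 0, so (λ - 3) is a factor:
p(λ) = (λ - 3)(λ² + 4λ + 9)
λ² + 4λ + 9 = 0  ⇒  λ = (-4 ± √((4)² - 4·(9)))/2 = (-4 ± √(-20))/2
  = -2 + i√5,  -2 - i√5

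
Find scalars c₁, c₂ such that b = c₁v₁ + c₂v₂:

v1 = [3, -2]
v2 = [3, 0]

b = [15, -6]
c1 = 3, c2 = 2

b = 3·v1 + 2·v2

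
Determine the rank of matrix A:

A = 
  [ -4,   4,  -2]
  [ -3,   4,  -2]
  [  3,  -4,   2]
Row reduce:
R2 → R2 - (3/4)·R1
R3 → R3 + (3/4)·R1
R3 → R3 + (1)·R2
REF = 
  [  -4,    4,   -2]
  [   0,    1, -1/2]
  [   0,    0,    0]
Pivot columns: 1, 2 → 2 pivots.

rank(A) = 2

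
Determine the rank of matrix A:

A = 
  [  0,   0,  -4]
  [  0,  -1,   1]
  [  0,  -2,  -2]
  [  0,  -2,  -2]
rank(A) = 2

Row reduce:
Swap R1 ↔ R2
R3 → R3 - (2)·R1
R4 → R4 - (2)·R1
R3 → R3 - (1)·R2
R4 → R4 - (1)·R2
REF = 
  [  0,  -1,   1]
  [  0,   0,  -4]
  [  0,   0,   0]
  [  0,   0,   0]
Pivot columns: 2, 3 → 2 pivots.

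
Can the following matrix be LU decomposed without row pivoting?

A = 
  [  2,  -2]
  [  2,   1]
Yes.
A[1,1] = 2 ≠ 0, so Gaussian elimination proceeds without a row swap: multiplier ℓ₂₁ = (2)/(2) = 1, and U[2,2] = 1 - (1)(-2) = 3.
L = 
  [  1,   0]
  [  1,   1]
U = 
  [  2,  -2]
  [  0,   3]
Check row 2 of LU: [(1)(2), (1)(-2) + 3] = [2, 1] = row 2 of A ✓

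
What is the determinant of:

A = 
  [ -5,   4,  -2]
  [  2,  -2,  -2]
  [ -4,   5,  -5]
Cofactor expansion along row 1:
det(A) = (-5)·((-2)(-5) - (-2)(5)) - (4)·((2)(-5) - (-2)(-4)) + (-2)·((2)(5) - (-2)(-4))
  = (-5)(20) - (4)(-18) + (-2)(2)
  = -32

det(A) = -32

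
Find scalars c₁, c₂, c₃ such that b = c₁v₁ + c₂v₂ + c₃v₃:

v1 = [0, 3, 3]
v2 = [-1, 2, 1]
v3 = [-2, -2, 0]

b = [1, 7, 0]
c1 = -1, c2 = 3, c3 = -2

b = -1·v1 + 3·v2 + -2·v3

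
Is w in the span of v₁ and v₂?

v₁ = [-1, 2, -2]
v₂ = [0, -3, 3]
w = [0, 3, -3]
Yes

Form the augmented matrix and row-reduce:
[v₁|v₂|w] = 
  [ -1,   0,   0]
  [  2,  -3,   3]
  [ -2,   3,  -3]
R2 → R2 + (2)·R1
R3 → R3 - (2)·R1
R3 → R3 + (1)·R2
REF = 
  [ -1,   0,   0]
  [  0,  -3,   3]
  [  0,   0,   0]

No row of the form [0 0 | nonzero], so the system is consistent. Back-substitution gives c₁ = 0, c₂ = -1: w = (0)·v₁ + (-1)·v₂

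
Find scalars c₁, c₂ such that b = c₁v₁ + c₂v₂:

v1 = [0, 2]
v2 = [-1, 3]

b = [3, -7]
c1 = 1, c2 = -3

b = 1·v1 + -3·v2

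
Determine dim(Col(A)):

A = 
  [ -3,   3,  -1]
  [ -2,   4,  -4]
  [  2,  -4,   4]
dim(Col(A)) = 2

Row reduce:
R2 → R2 - (2/3)·R1
R3 → R3 + (2/3)·R1
R3 → R3 + (1)·R2
REF = 
  [   -3,     3,    -1]
  [    0,     2, -10/3]
  [    0,     0,     0]
Pivot columns: 1, 2 → 2 pivots.
dim(Col(A)) = number of pivot columns = 2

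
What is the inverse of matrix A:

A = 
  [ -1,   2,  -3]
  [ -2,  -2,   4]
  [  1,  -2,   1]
det(A) = (-1)·((-2)(1) - (4)(-2)) - (2)·((-2)(1) - (4)(1)) + (-3)·((-2)(-2) - (-2)(1))
  = (-1)(6) - (2)(-6) + (-3)(6)
  = -12
det(A) = -12 ≠ 0, so A is invertible.

Cofactors Cᵢⱼ = (-1)ⁱ⁺ʲ·Mᵢⱼ:
C = 
  [  6,   6,   6]
  [  4,   2,   0]
  [  2,  10,   6]

adj(A) = Cᵀ:
adj(A) = 
  [  6,   4,   2]
  [  6,   2,  10]
  [  6,   0,   6]

A⁻¹ = (-1/12) · adj(A):
A⁻¹ = 
  [-1/2, -1/3, -1/6]
  [-1/2, -1/6, -5/6]
  [-1/2,    0, -1/2]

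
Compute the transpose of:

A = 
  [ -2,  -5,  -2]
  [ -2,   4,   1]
Aᵀ = 
  [ -2,  -2]
  [ -5,   4]
  [ -2,   1]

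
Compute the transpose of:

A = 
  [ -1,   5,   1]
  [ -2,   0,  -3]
Aᵀ = 
  [ -1,  -2]
  [  5,   0]
  [  1,  -3]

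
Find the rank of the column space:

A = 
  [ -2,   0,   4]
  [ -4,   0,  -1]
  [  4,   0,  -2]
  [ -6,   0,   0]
Row reduce:
R2 → R2 - (2)·R1
R3 → R3 + (2)·R1
R4 → R4 - (3)·R1
R3 → R3 + (2/3)·R2
R4 → R4 - (4/3)·R2
REF = 
  [ -2,   0,   4]
  [  0,   0,  -9]
  [  0,   0,   0]
  [  0,   0,   0]
Pivot columns: 1, 3 → 2 pivots.
dim(Col(A)) = number of pivot columns = 2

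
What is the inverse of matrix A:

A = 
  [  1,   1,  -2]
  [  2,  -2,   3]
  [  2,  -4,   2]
det(A) = (1)·((-2)(2) - (3)(-4)) - (1)·((2)(2) - (3)(2)) + (-2)·((2)(-4) - (-2)(2))
  = (1)(8) - (1)(-2) + (-2)(-4)
  = 18
det(A) = 18 ≠ 0, so A is invertible.

Cofactors Cᵢⱼ = (-1)ⁱ⁺ʲ·Mᵢⱼ:
C = 
  [  8,   2,  -4]
  [  6,   6,   6]
  [ -1,  -7,  -4]

adj(A) = Cᵀ:
adj(A) = 
  [  8,   6,  -1]
  [  2,   6,  -7]
  [ -4,   6,  -4]

A⁻¹ = (1/18) · adj(A):
A⁻¹ = 
  [  4/9,   1/3, -1/18]
  [  1/9,   1/3, -7/18]
  [ -2/9,   1/3,  -2/9]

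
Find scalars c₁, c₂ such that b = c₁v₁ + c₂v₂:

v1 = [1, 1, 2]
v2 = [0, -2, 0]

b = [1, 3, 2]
c1 = 1, c2 = -1

b = 1·v1 + -1·v2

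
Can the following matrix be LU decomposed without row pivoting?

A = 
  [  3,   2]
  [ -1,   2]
Yes.
A[1,1] = 3 ≠ 0, so Gaussian elimination proceeds without a row swap: multiplier ℓ₂₁ = (-1)/(3) = -1/3, and U[2,2] = 2 - (-1/3)(2) = 8/3.
L = 
  [   1,    0]
  [-1/3,    1]
U = 
  [  3,   2]
  [  0, 8/3]
Check row 2 of LU: [(-1/3)(3), (-1/3)(2) + (8/3)] = [-1, 2] = row 2 of A ✓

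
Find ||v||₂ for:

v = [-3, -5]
5.831

||v||₂ = √((-3)² + (-5)²) = √34 = 5.831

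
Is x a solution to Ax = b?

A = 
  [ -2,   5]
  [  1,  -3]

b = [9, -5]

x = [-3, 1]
No

Ax = [11, -6] ≠ b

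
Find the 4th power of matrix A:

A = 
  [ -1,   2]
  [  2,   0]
A² = A·A:
A²[1,1] = (-1)(-1) + (2)(2) = 5
A²[1,2] = (-1)(2) + (2)(0) = -2
A²[2,1] = (2)(-1) + (0)(2) = -2
A²[2,2] = (2)(2) + (0)(0) = 4
A² = 
  [  5,  -2]
  [ -2,   4]

A^3 = A^2·A:
A^3[1,1] = (5)(-1) + (-2)(2) = -9
A^3[1,2] = (5)(2) + (-2)(0) = 10
A^3[2,1] = (-2)(-1) + (4)(2) = 10
A^3[2,2] = (-2)(2) + (4)(0) = -4
A^3 = 
  [ -9,  10]
  [ 10,  -4]

A^4 = A^3·A:
A^4[1,1] = (-9)(-1) + (10)(2) = 29
A^4[1,2] = (-9)(2) + (10)(0) = -18
A^4[2,1] = (10)(-1) + (-4)(2) = -18
A^4[2,2] = (10)(2) + (-4)(0) = 20
A^4 = 
  [ 29, -18]
  [-18,  20]

Therefore
A^4 = 
  [ 29, -18]
  [-18,  20]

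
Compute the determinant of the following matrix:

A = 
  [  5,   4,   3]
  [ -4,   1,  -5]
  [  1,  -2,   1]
Cofactor expansion along row 1:
det(A) = (5)·((1)(1) - (-5)(-2)) - (4)·((-4)(1) - (-5)(1)) + (3)·((-4)(-2) - (1)(1))
  = (5)(-9) - (4)(1) + (3)(7)
  = -28

det(A) = -28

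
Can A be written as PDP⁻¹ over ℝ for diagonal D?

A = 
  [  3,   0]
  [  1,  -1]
Yes

tr(A) = 2, det(A) = -3
Characteristic polynomial: λ² - tr(A)λ + det(A) = λ² - 2λ - 3
λ² - 2λ - 3 = (λ + 1)(λ - 3)
Eigenvalues: 3, -1
λ=-1: alg. mult. = 1, geom. mult. = 2 - rank(A - (-1)I) = 2 - 1 = 1
λ=3: alg. mult. = 1, geom. mult. = 2 - rank(A - (3)I) = 2 - 1 = 1
Sum of geometric multiplicities equals n, so A has n independent eigenvectors.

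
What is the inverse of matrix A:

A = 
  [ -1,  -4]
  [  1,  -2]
det(A) = (-1)(-2) - (-4)(1) = 6
For a 2×2 matrix, A⁻¹ = (1/det(A)) · [[d, -b], [-c, a]]
    = (1/6) · [[-2, 4], [-1, -1]]

A⁻¹ = 
  [-1/3,  2/3]
  [-1/6, -1/6]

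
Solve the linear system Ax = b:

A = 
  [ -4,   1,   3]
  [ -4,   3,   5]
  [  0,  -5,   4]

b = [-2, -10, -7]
x = [-2, -1, -3]

Row reduce the augmented matrix [A|b]:
R2 → R2 - (1)·R1
R3 → R3 + (5/2)·R2
REF = 
  [ -4,   1,   3,  -2]
  [  0,   2,   2,  -8]
  [  0,   0,   9, -27]

Back-substitution:
x₃ = (-27) / 9 = -3
x₂ = (-8 - (2)(-3)) / 2 = -1
x₁ = (-2 - (1)(-1) - (3)(-3)) / (-4) = -2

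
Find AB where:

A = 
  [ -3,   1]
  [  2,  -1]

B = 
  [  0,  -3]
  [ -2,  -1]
AB = 
  [ -2,   8]
  [  2,  -5]

A is 2×2 and B is 2×2, so AB is 2×2. Each entry is (row of A)·(column of B):
AB[1,1] = (-3)(0) + (1)(-2) = -2
AB[1,2] = (-3)(-3) + (1)(-1) = 8
AB[2,1] = (2)(0) + (-1)(-2) = 2
AB[2,2] = (2)(-3) + (-1)(-1) = -5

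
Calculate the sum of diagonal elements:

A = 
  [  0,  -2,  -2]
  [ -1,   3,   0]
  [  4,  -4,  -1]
2

tr(A) = 0 + 3 + -1 = 2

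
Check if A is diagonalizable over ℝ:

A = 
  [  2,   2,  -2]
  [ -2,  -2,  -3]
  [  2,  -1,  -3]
No

Characteristic polynomial: det(λI - A) = λ³ + 3λ² + λ + 30
By the rational root theorem any rational root is an integer dividing 30; none of those is a root, so p(λ) has no rational roots and hence (being an irreducible cubic) no repeated roots.
Discriminant of the cubic: Δ = -25915
Δ < 0 ⇒ one real eigenvalue and a complex-conjugate pair: λ ≈ -4.353, 0.6767 + 2.536i, 0.6767 - 2.536i
Has complex eigenvalues (not diagonalizable over ℝ).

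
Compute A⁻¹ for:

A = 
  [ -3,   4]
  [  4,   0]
det(A) = (-3)(0) - (4)(4) = -16
For a 2×2 matrix, A⁻¹ = (1/det(A)) · [[d, -b], [-c, a]]
    = (-1/16) · [[0, -4], [-4, -3]]

A⁻¹ = 
  [   0,  1/4]
  [ 1/4, 3/16]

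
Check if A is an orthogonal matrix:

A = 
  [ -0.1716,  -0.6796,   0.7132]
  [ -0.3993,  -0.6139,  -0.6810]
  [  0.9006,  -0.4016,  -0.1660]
Yes

AᵀA = 
  [  1,   0.0001,   0]
  [  0.0001,   1,   0]
  [  0,   0,   1]
≈ I (equal to I up to the 4-dp rounding of the entries)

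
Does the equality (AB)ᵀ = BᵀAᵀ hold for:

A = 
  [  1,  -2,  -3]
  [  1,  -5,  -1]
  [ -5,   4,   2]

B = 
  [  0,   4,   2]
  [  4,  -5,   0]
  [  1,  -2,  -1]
Yes

(AB)ᵀ = 
  [-11, -21,  18]
  [ 20,  31, -44]
  [  5,   3, -12]

BᵀAᵀ = 
  [-11, -21,  18]
  [ 20,  31, -44]
  [  5,   3, -12]

Both sides are equal — this is the standard identity (AB)ᵀ = BᵀAᵀ, which holds for all A, B.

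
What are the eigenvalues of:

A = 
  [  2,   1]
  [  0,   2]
λ = 2, 2

tr(A) = 4, det(A) = 4
Characteristic polynomial: λ² - tr(A)λ + det(A) = λ² - 4λ + 4
λ² - 4λ + 4 = (λ - 2)²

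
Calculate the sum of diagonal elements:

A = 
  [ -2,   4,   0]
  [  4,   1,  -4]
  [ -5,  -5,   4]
3

tr(A) = -2 + 1 + 4 = 3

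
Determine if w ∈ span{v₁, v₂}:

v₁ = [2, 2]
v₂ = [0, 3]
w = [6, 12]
Yes

Form the augmented matrix and row-reduce:
[v₁|v₂|w] = 
  [  2,   0,   6]
  [  2,   3,  12]
R2 → R2 - (1)·R1
REF = 
  [  2,   0,   6]
  [  0,   3,   6]

No row of the form [0 0 | nonzero], so the system is consistent. Back-substitution gives c₁ = 3, c₂ = 2: w = (3)·v₁ + (2)·v₂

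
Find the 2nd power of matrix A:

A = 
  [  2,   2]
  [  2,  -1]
A² = A·A:
A²[1,1] = (2)(2) + (2)(2) = 8
A²[1,2] = (2)(2) + (2)(-1) = 2
A²[2,1] = (2)(2) + (-1)(2) = 2
A²[2,2] = (2)(2) + (-1)(-1) = 5
A² = 
  [  8,   2]
  [  2,   5]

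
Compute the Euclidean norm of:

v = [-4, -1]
4.123

||v||₂ = √((-4)² + (-1)²) = √17 = 4.123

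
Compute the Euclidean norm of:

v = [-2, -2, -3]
4.123

||v||₂ = √((-2)² + (-2)² + (-3)²) = √17 = 4.123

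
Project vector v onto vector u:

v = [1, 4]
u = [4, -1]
v·u = (1)(4) + (4)(-1) = 0
u·u = (4)² + (-1)² = 17
proj_u(v) = (v·u / u·u) × u = (0/17) × u = (0) × u

proj_u(v) = [0, 0]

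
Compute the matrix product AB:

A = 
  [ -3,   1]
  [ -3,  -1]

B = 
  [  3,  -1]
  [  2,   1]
AB = 
  [ -7,   4]
  [-11,   2]

A is 2×2 and B is 2×2, so AB is 2×2. Each entry is (row of A)·(column of B):
AB[1,1] = (-3)(3) + (1)(2) = -7
AB[1,2] = (-3)(-1) + (1)(1) = 4
AB[2,1] = (-3)(3) + (-1)(2) = -11
AB[2,2] = (-3)(-1) + (-1)(1) = 2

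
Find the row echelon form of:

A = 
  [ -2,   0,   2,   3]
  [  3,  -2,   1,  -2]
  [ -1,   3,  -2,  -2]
Row operations:
R2 → R2 + (3/2)·R1
R3 → R3 - (1/2)·R1
R3 → R3 + (3/2)·R2

Resulting echelon form:
REF = 
  [ -2,   0,   2,   3]
  [  0,  -2,   4, 5/2]
  [  0,   0,   3, 1/4]

Rank = 3 (number of non-zero pivot rows).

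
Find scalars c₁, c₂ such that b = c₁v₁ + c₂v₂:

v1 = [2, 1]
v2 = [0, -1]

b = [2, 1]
c1 = 1, c2 = 0

b = 1·v1 + 0·v2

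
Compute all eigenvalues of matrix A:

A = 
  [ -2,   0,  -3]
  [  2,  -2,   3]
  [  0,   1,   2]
Characteristic polynomial: det(λI - A) = λ³ + 2λ² - 7λ - 8
Testing integer divisors of the constant term: p(-1) = 0, so (λ + 1) is a factor:
p(λ) = (λ + 1)(λ² + λ - 8)
λ² + λ - 8 = 0  ⇒  λ = (-1 ± √((1)² - 4·(-8)))/2 = (-1 ± √(33))/2
  = (-1 + √33)/2,  (-1 - √33)/2

λ = -1, (-1 + √33)/2, (-1 - √33)/2  (≈ -1, 2.372, -3.372)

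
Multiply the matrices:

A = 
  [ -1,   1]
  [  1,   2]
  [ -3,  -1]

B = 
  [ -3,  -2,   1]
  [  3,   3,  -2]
AB = 
  [  6,   5,  -3]
  [  3,   4,  -3]
  [  6,   3,  -1]

A is 3×2 and B is 2×3, so AB is 3×3. Each entry is (row of A)·(column of B):
AB[1,1] = (-1)(-3) + (1)(3) = 6
AB[1,2] = (-1)(-2) + (1)(3) = 5
AB[1,3] = (-1)(1) + (1)(-2) = -3
AB[2,1] = (1)(-3) + (2)(3) = 3
AB[2,2] = (1)(-2) + (2)(3) = 4
AB[2,3] = (1)(1) + (2)(-2) = -3
AB[3,1] = (-3)(-3) + (-1)(3) = 6
AB[3,2] = (-3)(-2) + (-1)(3) = 3
AB[3,3] = (-3)(1) + (-1)(-2) = -1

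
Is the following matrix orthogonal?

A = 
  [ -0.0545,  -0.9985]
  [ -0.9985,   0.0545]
Yes

AᵀA = 
  [  1,   0]
  [  0,   1]
≈ I (equal to I up to the 4-dp rounding of the entries)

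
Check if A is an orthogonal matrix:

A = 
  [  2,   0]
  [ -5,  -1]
No

AᵀA = 
  [ 29,   5]
  [  5,   1]
≠ I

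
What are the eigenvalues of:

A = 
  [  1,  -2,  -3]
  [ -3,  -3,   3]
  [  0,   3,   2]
λ = 0, √22, -√22  (≈ 0, 4.69, -4.69)

Characteristic polynomial: det(λI - A) = λ³ - 22λ
The constant term is 0, so λ = 0 is a root: p(λ) = λ(λ² - 22)
λ² - 22 = 0  ⇒  λ = (0 ± √((0)² - 4·(-22)))/2 = (0 ± √(88))/2
  = √22,  -√22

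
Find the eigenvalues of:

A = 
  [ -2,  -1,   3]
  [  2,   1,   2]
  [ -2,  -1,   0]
Characteristic polynomial: det(λI - A) = λ³ + λ² + 8λ
The constant term is 0, so λ = 0 is a root: p(λ) = λ(λ² + λ + 8)
λ² + λ + 8 = 0  ⇒  λ = (-1 ± √((1)² - 4·(8)))/2 = (-1 ± √(-31))/2
  = (-1 + i√31)/2,  (-1 - i√31)/2

λ = 0, (-1 + i√31)/2, (-1 - i√31)/2  (≈ 0, -0.5 + 2.784i, -0.5 - 2.784i)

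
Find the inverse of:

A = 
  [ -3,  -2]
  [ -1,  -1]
det(A) = (-3)(-1) - (-2)(-1) = 1
For a 2×2 matrix, A⁻¹ = (1/det(A)) · [[d, -b], [-c, a]]
    = (1) · [[-1, 2], [1, -3]]

A⁻¹ = 
  [ -1,   2]
  [  1,  -3]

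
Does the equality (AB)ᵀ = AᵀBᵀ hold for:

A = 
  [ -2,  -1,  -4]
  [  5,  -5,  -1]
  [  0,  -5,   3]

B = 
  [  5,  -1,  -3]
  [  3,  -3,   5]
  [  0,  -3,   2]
No

(AB)ᵀ = 
  [-13,  10, -15]
  [ 17,  13,   6]
  [ -7, -42, -19]

AᵀBᵀ = 
  [-15, -21, -15]
  [ 15, -13,   5]
  [-28,   6,   9]

The two matrices differ, so (AB)ᵀ ≠ AᵀBᵀ in general. The correct identity is (AB)ᵀ = BᵀAᵀ.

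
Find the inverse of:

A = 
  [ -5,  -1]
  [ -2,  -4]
det(A) = (-5)(-4) - (-1)(-2) = 18
For a 2×2 matrix, A⁻¹ = (1/det(A)) · [[d, -b], [-c, a]]
    = (1/18) · [[-4, 1], [2, -5]]

A⁻¹ = 
  [ -2/9,  1/18]
  [  1/9, -5/18]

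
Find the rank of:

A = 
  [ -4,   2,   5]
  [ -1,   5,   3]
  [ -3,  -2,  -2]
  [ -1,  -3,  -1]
rank(A) = 3

Row reduce:
R2 → R2 - (1/4)·R1
R3 → R3 - (3/4)·R1
R4 → R4 - (1/4)·R1
R3 → R3 + (7/9)·R2
R4 → R4 + (7/9)·R2
R4 → R4 - (16/79)·R3
REF = 
  [    -4,      2,      5]
  [     0,    9/2,    7/4]
  [     0,      0, -79/18]
  [     0,      0,      0]
Pivot columns: 1, 2, 3 → 3 pivots.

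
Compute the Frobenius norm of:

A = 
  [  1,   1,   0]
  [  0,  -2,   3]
||A||_F = 3.873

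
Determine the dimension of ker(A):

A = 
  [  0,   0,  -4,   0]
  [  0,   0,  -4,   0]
nullity(A) = 3

Row reduce:
R2 → R2 - (1)·R1
REF = 
  [  0,   0,  -4,   0]
  [  0,   0,   0,   0]
Pivot columns: 3 → 1 pivot.
rank(A) = 1, so nullity(A) = 4 - 1 = 3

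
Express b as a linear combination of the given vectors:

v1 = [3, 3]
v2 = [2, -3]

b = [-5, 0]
c1 = -1, c2 = -1

b = -1·v1 + -1·v2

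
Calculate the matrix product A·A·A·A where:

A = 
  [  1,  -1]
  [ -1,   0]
A^4 = 
  [  5,  -3]
  [ -3,   2]

A² = A·A:
A²[1,1] = (1)(1) + (-1)(-1) = 2
A²[1,2] = (1)(-1) + (-1)(0) = -1
A²[2,1] = (-1)(1) + (0)(-1) = -1
A²[2,2] = (-1)(-1) + (0)(0) = 1
A² = 
  [  2,  -1]
  [ -1,   1]

A^3 = A^2·A:
A^3[1,1] = (2)(1) + (-1)(-1) = 3
A^3[1,2] = (2)(-1) + (-1)(0) = -2
A^3[2,1] = (-1)(1) + (1)(-1) = -2
A^3[2,2] = (-1)(-1) + (1)(0) = 1
A^3 = 
  [  3,  -2]
  [ -2,   1]

A^4 = A^3·A:
A^4[1,1] = (3)(1) + (-2)(-1) = 5
A^4[1,2] = (3)(-1) + (-2)(0) = -3
A^4[2,1] = (-2)(1) + (1)(-1) = -3
A^4[2,2] = (-2)(-1) + (1)(0) = 2
A^4 = 
  [  5,  -3]
  [ -3,   2]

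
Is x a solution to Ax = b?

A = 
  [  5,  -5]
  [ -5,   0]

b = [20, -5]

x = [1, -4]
No

Ax = [25, -5] ≠ b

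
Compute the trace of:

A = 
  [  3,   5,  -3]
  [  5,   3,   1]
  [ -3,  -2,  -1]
5

tr(A) = 3 + 3 + -1 = 5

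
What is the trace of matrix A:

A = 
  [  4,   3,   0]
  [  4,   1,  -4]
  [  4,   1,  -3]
2

tr(A) = 4 + 1 + -3 = 2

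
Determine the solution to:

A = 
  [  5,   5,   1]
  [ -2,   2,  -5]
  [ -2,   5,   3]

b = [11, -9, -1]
x = [2, 0, 1]

Row reduce the augmented matrix [A|b]:
R2 → R2 + (2/5)·R1
R3 → R3 + (2/5)·R1
R3 → R3 - (7/4)·R2
REF = 
  [     5,      5,      1,     11]
  [     0,      4,  -23/5,  -23/5]
  [     0,      0, 229/20, 229/20]

Back-substitution:
x₃ = (229/20) / (229/20) = 1
x₂ = (-23/5 - (-23/5)(1)) / 4 = 0
x₁ = (11 - (5)(0) - (1)(1)) / 5 = 2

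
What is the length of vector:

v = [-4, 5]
6.403

||v||₂ = √((-4)² + (5)²) = √41 = 6.403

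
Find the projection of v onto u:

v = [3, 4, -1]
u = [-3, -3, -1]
v·u = (3)(-3) + (4)(-3) + (-1)(-1) = -20
u·u = (-3)² + (-3)² + (-1)² = 19
proj_u(v) = (v·u / u·u) × u = (-20/19) × u

proj_u(v) = [60/19, 60/19, 20/19]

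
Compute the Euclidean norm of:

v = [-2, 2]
2.828

||v||₂ = √((-2)² + (2)²) = √8 = 2.828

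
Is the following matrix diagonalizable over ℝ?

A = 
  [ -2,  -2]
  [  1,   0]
No

tr(A) = -2, det(A) = 2
Characteristic polynomial: λ² - tr(A)λ + det(A) = λ² + 2λ + 2
λ² + 2λ + 2 = 0  ⇒  λ = (-2 ± √((2)² - 4·(2)))/2 = (-2 ± √(-4))/2
  = -1 + i,  -1 - i
Eigenvalues: -1 + i, -1 - i  (≈ -1 + 1i, -1 - 1i)
Has complex eigenvalues (not diagonalizable over ℝ).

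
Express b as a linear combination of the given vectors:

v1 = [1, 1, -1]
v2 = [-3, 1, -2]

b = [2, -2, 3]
c1 = -1, c2 = -1

b = -1·v1 + -1·v2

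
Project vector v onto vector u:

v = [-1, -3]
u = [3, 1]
v·u = (-1)(3) + (-3)(1) = -6
u·u = (3)² + (1)² = 10
proj_u(v) = (v·u / u·u) × u = (-6/10) × u = (-3/5) × u

proj_u(v) = [-9/5, -3/5]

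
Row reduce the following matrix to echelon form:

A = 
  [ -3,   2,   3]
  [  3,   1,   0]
Row operations:
R2 → R2 + (1)·R1

Resulting echelon form:
REF = 
  [ -3,   2,   3]
  [  0,   3,   3]

Rank = 2 (number of non-zero pivot rows).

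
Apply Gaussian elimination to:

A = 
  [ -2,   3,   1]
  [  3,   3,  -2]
Row operations:
R2 → R2 + (3/2)·R1

Resulting echelon form:
REF = 
  [  -2,    3,    1]
  [   0, 15/2, -1/2]

Rank = 2 (number of non-zero pivot rows).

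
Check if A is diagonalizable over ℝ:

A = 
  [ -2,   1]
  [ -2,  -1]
No

tr(A) = -3, det(A) = 4
Characteristic polynomial: λ² - tr(A)λ + det(A) = λ² + 3λ + 4
λ² + 3λ + 4 = 0  ⇒  λ = (-3 ± √((3)² - 4·(4)))/2 = (-3 ± √(-7))/2
  = (-3 + i√7)/2,  (-3 - i√7)/2
Eigenvalues: (-3 + i√7)/2, (-3 - i√7)/2  (≈ -1.5 + 1.323i, -1.5 - 1.323i)
Has complex eigenvalues (not diagonalizable over ℝ).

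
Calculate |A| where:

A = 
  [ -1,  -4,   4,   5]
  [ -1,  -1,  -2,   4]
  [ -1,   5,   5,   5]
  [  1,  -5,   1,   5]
-516

Cofactor expansion along row 1: det(A) = a₁₁M₁₁ - a₁₂M₁₂ + a₁₃M₁₃ - a₁₄M₁₄

M₁₁ = det[[-1, -2, 4]; [5, 5, 5]; [-5, 1, 5]]
  = (-1)·((5)(5) - (5)(1)) - (-2)·((5)(5) - (5)(-5)) + (4)·((5)(1) - (5)(-5))
  = (-1)(20) - (-2)(50) + (4)(30)
  = 200
M₁₂ = det[[-1, -2, 4]; [-1, 5, 5]; [1, 1, 5]]
  = (-1)·((5)(5) - (5)(1)) - (-2)·((-1)(5) - (5)(1)) + (4)·((-1)(1) - (5)(1))
  = (-1)(20) - (-2)(-10) + (4)(-6)
  = -64
M₁₃ = det[[-1, -1, 4]; [-1, 5, 5]; [1, -5, 5]]
  = (-1)·((5)(5) - (5)(-5)) - (-1)·((-1)(5) - (5)(1)) + (4)·((-1)(-5) - (5)(1))
  = (-1)(50) - (-1)(-10) + (4)(0)
  = -60
M₁₄ = det[[-1, -1, -2]; [-1, 5, 5]; [1, -5, 1]]
  = (-1)·((5)(1) - (5)(-5)) - (-1)·((-1)(1) - (5)(1)) + (-2)·((-1)(-5) - (5)(1))
  = (-1)(30) - (-1)(-6) + (-2)(0)
  = -36

det(A) = (-1)(200) - (-4)(-64) + (4)(-60) - (5)(-36) = -516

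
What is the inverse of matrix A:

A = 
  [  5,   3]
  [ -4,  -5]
det(A) = (5)(-5) - (3)(-4) = -13
For a 2×2 matrix, A⁻¹ = (1/det(A)) · [[d, -b], [-c, a]]
    = (-1/13) · [[-5, -3], [4, 5]]

A⁻¹ = 
  [ 5/13,  3/13]
  [-4/13, -5/13]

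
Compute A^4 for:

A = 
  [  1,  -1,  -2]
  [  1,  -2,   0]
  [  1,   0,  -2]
A² = A·A:
A²[1,1] = (1)(1) + (-1)(1) + (-2)(1) = -2
A²[1,2] = (1)(-1) + (-1)(-2) + (-2)(0) = 1
A²[1,3] = (1)(-2) + (-1)(0) + (-2)(-2) = 2
A²[2,1] = (1)(1) + (-2)(1) + (0)(1) = -1
A²[2,2] = (1)(-1) + (-2)(-2) + (0)(0) = 3
A²[2,3] = (1)(-2) + (-2)(0) + (0)(-2) = -2
A²[3,1] = (1)(1) + (0)(1) + (-2)(1) = -1
A²[3,2] = (1)(-1) + (0)(-2) + (-2)(0) = -1
A²[3,3] = (1)(-2) + (0)(0) + (-2)(-2) = 2
A² = 
  [ -2,   1,   2]
  [ -1,   3,  -2]
  [ -1,  -1,   2]

A^3 = A^2·A:
A^3[1,1] = (-2)(1) + (1)(1) + (2)(1) = 1
A^3[1,2] = (-2)(-1) + (1)(-2) + (2)(0) = 0
A^3[1,3] = (-2)(-2) + (1)(0) + (2)(-2) = 0
A^3[2,1] = (-1)(1) + (3)(1) + (-2)(1) = 0
A^3[2,2] = (-1)(-1) + (3)(-2) + (-2)(0) = -5
A^3[2,3] = (-1)(-2) + (3)(0) + (-2)(-2) = 6
A^3[3,1] = (-1)(1) + (-1)(1) + (2)(1) = 0
A^3[3,2] = (-1)(-1) + (-1)(-2) + (2)(0) = 3
A^3[3,3] = (-1)(-2) + (-1)(0) + (2)(-2) = -2
A^3 = 
  [  1,   0,   0]
  [  0,  -5,   6]
  [  0,   3,  -2]

A^4 = A^3·A:
A^4[1,1] = (1)(1) + (0)(1) + (0)(1) = 1
A^4[1,2] = (1)(-1) + (0)(-2) + (0)(0) = -1
A^4[1,3] = (1)(-2) + (0)(0) + (0)(-2) = -2
A^4[2,1] = (0)(1) + (-5)(1) + (6)(1) = 1
A^4[2,2] = (0)(-1) + (-5)(-2) + (6)(0) = 10
A^4[2,3] = (0)(-2) + (-5)(0) + (6)(-2) = -12
A^4[3,1] = (0)(1) + (3)(1) + (-2)(1) = 1
A^4[3,2] = (0)(-1) + (3)(-2) + (-2)(0) = -6
A^4[3,3] = (0)(-2) + (3)(0) + (-2)(-2) = 4
A^4 = 
  [  1,  -1,  -2]
  [  1,  10, -12]
  [  1,  -6,   4]

Therefore
A^4 = 
  [  1,  -1,  -2]
  [  1,  10, -12]
  [  1,  -6,   4]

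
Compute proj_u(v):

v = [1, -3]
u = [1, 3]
proj_u(v) = [-4/5, -12/5]

v·u = (1)(1) + (-3)(3) = -8
u·u = (1)² + (3)² = 10
proj_u(v) = (v·u / u·u) × u = (-8/10) × u = (-4/5) × u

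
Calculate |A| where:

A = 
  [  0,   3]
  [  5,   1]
-15

For a 2×2 matrix, det = ad - bc = (0)(1) - (3)(5) = -15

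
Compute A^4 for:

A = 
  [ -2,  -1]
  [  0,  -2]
A² = A·A:
A²[1,1] = (-2)(-2) + (-1)(0) = 4
A²[1,2] = (-2)(-1) + (-1)(-2) = 4
A²[2,1] = (0)(-2) + (-2)(0) = 0
A²[2,2] = (0)(-1) + (-2)(-2) = 4
A² = 
  [  4,   4]
  [  0,   4]

A^3 = A^2·A:
A^3[1,1] = (4)(-2) + (4)(0) = -8
A^3[1,2] = (4)(-1) + (4)(-2) = -12
A^3[2,1] = (0)(-2) + (4)(0) = 0
A^3[2,2] = (0)(-1) + (4)(-2) = -8
A^3 = 
  [ -8, -12]
  [  0,  -8]

A^4 = A^3·A:
A^4[1,1] = (-8)(-2) + (-12)(0) = 16
A^4[1,2] = (-8)(-1) + (-12)(-2) = 32
A^4[2,1] = (0)(-2) + (-8)(0) = 0
A^4[2,2] = (0)(-1) + (-8)(-2) = 16
A^4 = 
  [ 16,  32]
  [  0,  16]

Therefore
A^4 = 
  [ 16,  32]
  [  0,  16]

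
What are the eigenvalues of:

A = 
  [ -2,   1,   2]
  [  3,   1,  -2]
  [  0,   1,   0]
λ = -2, (1 + √5)/2, (1 - √5)/2  (≈ -2, 1.618, -0.618)

Characteristic polynomial: det(λI - A) = λ³ + λ² - 3λ - 2
Testing integer divisors of the constant term: p(-2) = 0, so (λ + 2) is a factor:
p(λ) = (λ + 2)(λ² - λ - 1)
λ² - λ - 1 = 0  ⇒  λ = (1 ± √((-1)² - 4·(-1)))/2 = (1 ± √(5))/2
  = (1 + √5)/2,  (1 - √5)/2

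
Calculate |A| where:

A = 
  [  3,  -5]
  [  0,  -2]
For a 2×2 matrix, det = ad - bc = (3)(-2) - (-5)(0) = -6

det(A) = -6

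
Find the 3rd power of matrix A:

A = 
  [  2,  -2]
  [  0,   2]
A^3 = 
  [  8, -24]
  [  0,   8]

A² = A·A:
A²[1,1] = (2)(2) + (-2)(0) = 4
A²[1,2] = (2)(-2) + (-2)(2) = -8
A²[2,1] = (0)(2) + (2)(0) = 0
A²[2,2] = (0)(-2) + (2)(2) = 4
A² = 
  [  4,  -8]
  [  0,   4]

A^3 = A^2·A:
A^3[1,1] = (4)(2) + (-8)(0) = 8
A^3[1,2] = (4)(-2) + (-8)(2) = -24
A^3[2,1] = (0)(2) + (4)(0) = 0
A^3[2,2] = (0)(-2) + (4)(2) = 8
A^3 = 
  [  8, -24]
  [  0,   8]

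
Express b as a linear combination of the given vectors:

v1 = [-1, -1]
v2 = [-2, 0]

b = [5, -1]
c1 = 1, c2 = -3

b = 1·v1 + -3·v2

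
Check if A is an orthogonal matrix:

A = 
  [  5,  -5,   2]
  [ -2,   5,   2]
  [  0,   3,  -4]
No

AᵀA = 
  [ 29, -35,   6]
  [-35,  59, -12]
  [  6, -12,  24]
≠ I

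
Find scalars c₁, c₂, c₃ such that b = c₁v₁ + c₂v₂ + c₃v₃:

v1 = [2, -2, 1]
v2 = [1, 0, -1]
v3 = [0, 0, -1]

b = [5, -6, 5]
c1 = 3, c2 = -1, c3 = -1

b = 3·v1 + -1·v2 + -1·v3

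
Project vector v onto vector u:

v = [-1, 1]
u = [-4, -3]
v·u = (-1)(-4) + (1)(-3) = 1
u·u = (-4)² + (-3)² = 25
proj_u(v) = (v·u / u·u) × u = (1/25) × u

proj_u(v) = [-4/25, -3/25]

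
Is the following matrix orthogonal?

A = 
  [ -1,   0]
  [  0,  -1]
Yes

AᵀA = 
  [  1,   0]
  [  0,   1]
= I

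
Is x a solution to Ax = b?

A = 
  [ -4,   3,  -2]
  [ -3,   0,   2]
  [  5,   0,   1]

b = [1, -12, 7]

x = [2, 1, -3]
Yes

Ax = [1, -12, 7] = b ✓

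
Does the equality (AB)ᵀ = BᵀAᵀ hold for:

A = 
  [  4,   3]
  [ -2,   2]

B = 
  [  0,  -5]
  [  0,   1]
Yes

(AB)ᵀ = 
  [  0,   0]
  [-17,  12]

BᵀAᵀ = 
  [  0,   0]
  [-17,  12]

Both sides are equal — this is the standard identity (AB)ᵀ = BᵀAᵀ, which holds for all A, B.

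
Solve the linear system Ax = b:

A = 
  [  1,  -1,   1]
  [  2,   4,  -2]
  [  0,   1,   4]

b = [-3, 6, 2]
x = [-1, 2, 0]

Row reduce the augmented matrix [A|b]:
R2 → R2 - (2)·R1
R3 → R3 - (1/6)·R2
REF = 
  [   1,   -1,    1,   -3]
  [   0,    6,   -4,   12]
  [   0,    0, 14/3,    0]

Back-substitution:
x₃ = 0 / (14/3) = 0
x₂ = (12 - (-4)(0)) / 6 = 2
x₁ = (-3 - (-1)(2) - (1)(0)) / 1 = -1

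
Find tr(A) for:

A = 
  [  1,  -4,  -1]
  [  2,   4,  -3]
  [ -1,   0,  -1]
4

tr(A) = 1 + 4 + -1 = 4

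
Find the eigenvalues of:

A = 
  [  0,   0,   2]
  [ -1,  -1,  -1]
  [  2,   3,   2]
Characteristic polynomial: det(λI - A) = λ³ - λ² - 3λ + 2
Testing integer divisors of the constant term: p(2) = 0, so (λ - 2) is a factor:
p(λ) = (λ - 2)(λ² + λ - 1)
λ² + λ - 1 = 0  ⇒  λ = (-1 ± √((1)² - 4·(-1)))/2 = (-1 ± √(5))/2
  = (-1 + √5)/2,  (-1 - √5)/2

λ = 2, (-1 + √5)/2, (-1 - √5)/2  (≈ 2, 0.618, -1.618)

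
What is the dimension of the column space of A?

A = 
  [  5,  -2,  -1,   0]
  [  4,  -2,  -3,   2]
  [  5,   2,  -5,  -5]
dim(Col(A)) = 3

Row reduce:
R2 → R2 - (4/5)·R1
R3 → R3 - (1)·R1
R3 → R3 + (10)·R2
REF = 
  [    5,    -2,    -1,     0]
  [    0,  -2/5, -11/5,     2]
  [    0,     0,   -26,    15]
Pivot columns: 1, 2, 3 → 3 pivots.
dim(Col(A)) = number of pivot columns = 3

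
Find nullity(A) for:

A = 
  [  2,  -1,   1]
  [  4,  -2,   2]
nullity(A) = 2

Row reduce:
R2 → R2 - (2)·R1
REF = 
  [  2,  -1,   1]
  [  0,   0,   0]
Pivot columns: 1 → 1 pivot.
rank(A) = 1, so nullity(A) = 3 - 1 = 2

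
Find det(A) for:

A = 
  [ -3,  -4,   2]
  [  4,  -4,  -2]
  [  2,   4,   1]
68

Cofactor expansion along row 1:
det(A) = (-3)·((-4)(1) - (-2)(4)) - (-4)·((4)(1) - (-2)(2)) + (2)·((4)(4) - (-4)(2))
  = (-3)(4) - (-4)(8) + (2)(24)
  = 68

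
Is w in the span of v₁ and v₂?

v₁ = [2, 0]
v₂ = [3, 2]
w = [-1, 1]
Yes

Form the augmented matrix and row-reduce:
[v₁|v₂|w] = 
  [  2,   3,  -1]
  [  0,   2,   1]
(already in echelon form — no row operations needed)

No row of the form [0 0 | nonzero], so the system is consistent. Back-substitution gives c₁ = -5/4, c₂ = 1/2: w = (-5/4)·v₁ + (1/2)·v₂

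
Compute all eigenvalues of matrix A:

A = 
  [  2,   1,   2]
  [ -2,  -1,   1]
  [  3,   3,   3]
Characteristic polynomial: det(λI - A) = λ³ - 4λ² - 6λ + 9
Testing integer divisors of the constant term: p(1) = 0, so (λ - 1) is a factor:
p(λ) = (λ - 1)(λ² - 3λ - 9)
λ² - 3λ - 9 = 0  ⇒  λ = (3 ± √((-3)² - 4·(-9)))/2 = (3 ± √(45))/2
  = (3 + 3√5)/2,  (3 - 3√5)/2

λ = 1, (3 + 3√5)/2, (3 - 3√5)/2  (≈ 1, 4.854, -1.854)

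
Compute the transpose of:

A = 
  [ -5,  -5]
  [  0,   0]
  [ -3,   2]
Aᵀ = 
  [ -5,   0,  -3]
  [ -5,   0,   2]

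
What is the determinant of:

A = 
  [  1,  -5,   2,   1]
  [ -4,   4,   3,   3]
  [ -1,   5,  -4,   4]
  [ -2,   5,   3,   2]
Cofactor expansion along row 1: det(A) = a₁₁M₁₁ - a₁₂M₁₂ + a₁₃M₁₃ - a₁₄M₁₄

M₁₁ = det[[4, 3, 3]; [5, -4, 4]; [5, 3, 2]]
  = (4)·((-4)(2) - (4)(3)) - (3)·((5)(2) - (4)(5)) + (3)·((5)(3) - (-4)(5))
  = (4)(-20) - (3)(-10) + (3)(35)
  = 55
M₁₂ = det[[-4, 3, 3]; [-1, -4, 4]; [-2, 3, 2]]
  = (-4)·((-4)(2) - (4)(3)) - (3)·((-1)(2) - (4)(-2)) + (3)·((-1)(3) - (-4)(-2))
  = (-4)(-20) - (3)(6) + (3)(-11)
  = 29
M₁₃ = det[[-4, 4, 3]; [-1, 5, 4]; [-2, 5, 2]]
  = (-4)·((5)(2) - (4)(5)) - (4)·((-1)(2) - (4)(-2)) + (3)·((-1)(5) - (5)(-2))
  = (-4)(-10) - (4)(6) + (3)(5)
  = 31
M₁₄ = det[[-4, 4, 3]; [-1, 5, -4]; [-2, 5, 3]]
  = (-4)·((5)(3) - (-4)(5)) - (4)·((-1)(3) - (-4)(-2)) + (3)·((-1)(5) - (5)(-2))
  = (-4)(35) - (4)(-11) + (3)(5)
  = -81

det(A) = (1)(55) - (-5)(29) + (2)(31) - (1)(-81) = 343

det(A) = 343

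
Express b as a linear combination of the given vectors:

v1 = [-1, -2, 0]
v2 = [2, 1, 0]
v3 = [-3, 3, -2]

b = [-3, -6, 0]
c1 = 3, c2 = 0, c3 = 0

b = 3·v1 + 0·v2 + 0·v3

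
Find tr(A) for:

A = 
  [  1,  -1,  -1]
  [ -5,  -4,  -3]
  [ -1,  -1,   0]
-3

tr(A) = 1 + -4 + 0 = -3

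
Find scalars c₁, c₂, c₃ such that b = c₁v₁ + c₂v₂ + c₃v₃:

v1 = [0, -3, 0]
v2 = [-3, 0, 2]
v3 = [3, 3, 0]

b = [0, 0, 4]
c1 = 2, c2 = 2, c3 = 2

b = 2·v1 + 2·v2 + 2·v3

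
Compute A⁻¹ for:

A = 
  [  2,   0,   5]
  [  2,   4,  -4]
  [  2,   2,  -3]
det(A) = (2)·((4)(-3) - (-4)(2)) - (0)·((2)(-3) - (-4)(2)) + (5)·((2)(2) - (4)(2))
  = (2)(-4) - (0)(2) + (5)(-4)
  = -28
det(A) = -28 ≠ 0, so A is invertible.

Cofactors Cᵢⱼ = (-1)ⁱ⁺ʲ·Mᵢⱼ:
C = 
  [ -4,  -2,  -4]
  [ 10, -16,  -4]
  [-20,  18,   8]

adj(A) = Cᵀ:
adj(A) = 
  [ -4,  10, -20]
  [ -2, -16,  18]
  [ -4,  -4,   8]

A⁻¹ = (-1/28) · adj(A):
A⁻¹ = 
  [  1/7, -5/14,   5/7]
  [ 1/14,   4/7, -9/14]
  [  1/7,   1/7,  -2/7]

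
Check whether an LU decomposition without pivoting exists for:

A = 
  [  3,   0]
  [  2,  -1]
Yes.
A[1,1] = 3 ≠ 0, so Gaussian elimination proceeds without a row swap: multiplier ℓ₂₁ = (2)/(3) = 2/3, and U[2,2] = -1 - (2/3)(0) = -1.
L = 
  [  1,   0]
  [2/3,   1]
U = 
  [  3,   0]
  [  0,  -1]
Check row 2 of LU: [(2/3)(3), (2/3)(0) + (-1)] = [2, -1] = row 2 of A ✓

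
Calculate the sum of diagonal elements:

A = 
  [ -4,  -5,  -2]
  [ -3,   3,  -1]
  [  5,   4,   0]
-1

tr(A) = -4 + 3 + 0 = -1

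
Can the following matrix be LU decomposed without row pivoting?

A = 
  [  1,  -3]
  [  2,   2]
Yes.
A[1,1] = 1 ≠ 0, so Gaussian elimination proceeds without a row swap: multiplier ℓ₂₁ = (2)/(1) = 2, and U[2,2] = 2 - (2)(-3) = 8.
L = 
  [  1,   0]
  [  2,   1]
U = 
  [  1,  -3]
  [  0,   8]
Check row 2 of LU: [(2)(1), (2)(-3) + 8] = [2, 2] = row 2 of A ✓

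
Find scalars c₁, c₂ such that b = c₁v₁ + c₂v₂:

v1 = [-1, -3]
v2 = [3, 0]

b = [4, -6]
c1 = 2, c2 = 2

b = 2·v1 + 2·v2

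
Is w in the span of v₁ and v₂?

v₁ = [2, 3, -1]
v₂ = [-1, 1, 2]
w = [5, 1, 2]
No

Form the augmented matrix and row-reduce:
[v₁|v₂|w] = 
  [  2,  -1,   5]
  [  3,   1,   1]
  [ -1,   2,   2]
R2 → R2 - (3/2)·R1
R3 → R3 + (1/2)·R1
R3 → R3 - (3/5)·R2
REF = 
  [    2,    -1,     5]
  [    0,   5/2, -13/2]
  [    0,     0,  42/5]

Row 3 reads [0 0 | 42/5], i.e. 0 = 42/5, so the system is inconsistent and w ∉ span{v₁, v₂}.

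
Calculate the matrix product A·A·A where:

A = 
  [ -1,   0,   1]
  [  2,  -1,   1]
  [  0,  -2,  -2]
A² = A·A:
A²[1,1] = (-1)(-1) + (0)(2) + (1)(0) = 1
A²[1,2] = (-1)(0) + (0)(-1) + (1)(-2) = -2
A²[1,3] = (-1)(1) + (0)(1) + (1)(-2) = -3
A²[2,1] = (2)(-1) + (-1)(2) + (1)(0) = -4
A²[2,2] = (2)(0) + (-1)(-1) + (1)(-2) = -1
A²[2,3] = (2)(1) + (-1)(1) + (1)(-2) = -1
A²[3,1] = (0)(-1) + (-2)(2) + (-2)(0) = -4
A²[3,2] = (0)(0) + (-2)(-1) + (-2)(-2) = 6
A²[3,3] = (0)(1) + (-2)(1) + (-2)(-2) = 2
A² = 
  [  1,  -2,  -3]
  [ -4,  -1,  -1]
  [ -4,   6,   2]

A^3 = A^2·A:
A^3[1,1] = (1)(-1) + (-2)(2) + (-3)(0) = -5
A^3[1,2] = (1)(0) + (-2)(-1) + (-3)(-2) = 8
A^3[1,3] = (1)(1) + (-2)(1) + (-3)(-2) = 5
A^3[2,1] = (-4)(-1) + (-1)(2) + (-1)(0) = 2
A^3[2,2] = (-4)(0) + (-1)(-1) + (-1)(-2) = 3
A^3[2,3] = (-4)(1) + (-1)(1) + (-1)(-2) = -3
A^3[3,1] = (-4)(-1) + (6)(2) + (2)(0) = 16
A^3[3,2] = (-4)(0) + (6)(-1) + (2)(-2) = -10
A^3[3,3] = (-4)(1) + (6)(1) + (2)(-2) = -2
A^3 = 
  [ -5,   8,   5]
  [  2,   3,  -3]
  [ 16, -10,  -2]

Therefore
A^3 = 
  [ -5,   8,   5]
  [  2,   3,  -3]
  [ 16, -10,  -2]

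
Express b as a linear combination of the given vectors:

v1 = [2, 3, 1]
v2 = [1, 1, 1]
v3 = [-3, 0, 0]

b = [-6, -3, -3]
c1 = 0, c2 = -3, c3 = 1

b = 0·v1 + -3·v2 + 1·v3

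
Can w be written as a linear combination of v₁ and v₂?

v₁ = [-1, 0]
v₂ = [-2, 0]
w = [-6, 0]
Yes

Form the augmented matrix and row-reduce:
[v₁|v₂|w] = 
  [ -1,  -2,  -6]
  [  0,   0,   0]
(already in echelon form — no row operations needed)

No row of the form [0 0 | nonzero], so the system is consistent. Back-substitution gives c₁ = 6, c₂ = 0: w = (6)·v₁ + (0)·v₂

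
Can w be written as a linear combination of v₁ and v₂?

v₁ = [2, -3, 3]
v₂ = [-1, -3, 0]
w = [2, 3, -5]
No

Form the augmented matrix and row-reduce:
[v₁|v₂|w] = 
  [  2,  -1,   2]
  [ -3,  -3,   3]
  [  3,   0,  -5]
R2 → R2 + (3/2)·R1
R3 → R3 - (3/2)·R1
R3 → R3 + (1/3)·R2
REF = 
  [   2,   -1,    2]
  [   0, -9/2,    6]
  [   0,    0,   -6]

Row 3 reads [0 0 | -6], i.e. 0 = -6, so the system is inconsistent and w ∉ span{v₁, v₂}.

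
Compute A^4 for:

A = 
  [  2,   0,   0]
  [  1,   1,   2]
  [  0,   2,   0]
A^4 = 
  [ 16,   0,   0]
  [ 31,  29,  18]
  [ 22,  18,  20]

A² = A·A:
A²[1,1] = (2)(2) + (0)(1) + (0)(0) = 4
A²[1,2] = (2)(0) + (0)(1) + (0)(2) = 0
A²[1,3] = (2)(0) + (0)(2) + (0)(0) = 0
A²[2,1] = (1)(2) + (1)(1) + (2)(0) = 3
A²[2,2] = (1)(0) + (1)(1) + (2)(2) = 5
A²[2,3] = (1)(0) + (1)(2) + (2)(0) = 2
A²[3,1] = (0)(2) + (2)(1) + (0)(0) = 2
A²[3,2] = (0)(0) + (2)(1) + (0)(2) = 2
A²[3,3] = (0)(0) + (2)(2) + (0)(0) = 4
A² = 
  [  4,   0,   0]
  [  3,   5,   2]
  [  2,   2,   4]

A^3 = A^2·A:
A^3[1,1] = (4)(2) + (0)(1) + (0)(0) = 8
A^3[1,2] = (4)(0) + (0)(1) + (0)(2) = 0
A^3[1,3] = (4)(0) + (0)(2) + (0)(0) = 0
A^3[2,1] = (3)(2) + (5)(1) + (2)(0) = 11
A^3[2,2] = (3)(0) + (5)(1) + (2)(2) = 9
A^3[2,3] = (3)(0) + (5)(2) + (2)(0) = 10
A^3[3,1] = (2)(2) + (2)(1) + (4)(0) = 6
A^3[3,2] = (2)(0) + (2)(1) + (4)(2) = 10
A^3[3,3] = (2)(0) + (2)(2) + (4)(0) = 4
A^3 = 
  [  8,   0,   0]
  [ 11,   9,  10]
  [  6,  10,   4]

A^4 = A^3·A:
A^4[1,1] = (8)(2) + (0)(1) + (0)(0) = 16
A^4[1,2] = (8)(0) + (0)(1) + (0)(2) = 0
A^4[1,3] = (8)(0) + (0)(2) + (0)(0) = 0
A^4[2,1] = (11)(2) + (9)(1) + (10)(0) = 31
A^4[2,2] = (11)(0) + (9)(1) + (10)(2) = 29
A^4[2,3] = (11)(0) + (9)(2) + (10)(0) = 18
A^4[3,1] = (6)(2) + (10)(1) + (4)(0) = 22
A^4[3,2] = (6)(0) + (10)(1) + (4)(2) = 18
A^4[3,3] = (6)(0) + (10)(2) + (4)(0) = 20
A^4 = 
  [ 16,   0,   0]
  [ 31,  29,  18]
  [ 22,  18,  20]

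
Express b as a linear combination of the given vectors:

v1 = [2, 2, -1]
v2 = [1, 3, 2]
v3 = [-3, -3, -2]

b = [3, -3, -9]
c1 = 3, c2 = -3, c3 = 0

b = 3·v1 + -3·v2 + 0·v3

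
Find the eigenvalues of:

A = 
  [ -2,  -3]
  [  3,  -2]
tr(A) = -4, det(A) = 13
Characteristic polynomial: λ² - tr(A)λ + det(A) = λ² + 4λ + 13
λ² + 4λ + 13 = 0  ⇒  λ = (-4 ± √((4)² - 4·(13)))/2 = (-4 ± √(-36))/2
  = -2 + 3i,  -2 - 3i

λ = -2 + 3i, -2 - 3i  (≈ -2 + 3i, -2 - 3i)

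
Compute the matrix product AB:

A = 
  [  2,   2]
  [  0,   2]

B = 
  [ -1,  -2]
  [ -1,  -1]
AB = 
  [ -4,  -6]
  [ -2,  -2]

A is 2×2 and B is 2×2, so AB is 2×2. Each entry is (row of A)·(column of B):
AB[1,1] = (2)(-1) + (2)(-1) = -4
AB[1,2] = (2)(-2) + (2)(-1) = -6
AB[2,1] = (0)(-1) + (2)(-1) = -2
AB[2,2] = (0)(-2) + (2)(-1) = -2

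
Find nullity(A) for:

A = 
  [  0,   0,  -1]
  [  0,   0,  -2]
nullity(A) = 2

Row reduce:
R2 → R2 - (2)·R1
REF = 
  [  0,   0,  -1]
  [  0,   0,   0]
Pivot columns: 3 → 1 pivot.
rank(A) = 1, so nullity(A) = 3 - 1 = 2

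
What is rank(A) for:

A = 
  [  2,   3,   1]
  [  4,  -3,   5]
rank(A) = 2

Row reduce:
R2 → R2 - (2)·R1
REF = 
  [  2,   3,   1]
  [  0,  -9,   3]
Pivot columns: 1, 2 → 2 pivots.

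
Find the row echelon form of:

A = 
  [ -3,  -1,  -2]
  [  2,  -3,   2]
Row operations:
R2 → R2 + (2/3)·R1

Resulting echelon form:
REF = 
  [   -3,    -1,    -2]
  [    0, -11/3,   2/3]

Rank = 2 (number of non-zero pivot rows).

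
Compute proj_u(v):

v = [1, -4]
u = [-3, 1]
proj_u(v) = [21/10, -7/10]

v·u = (1)(-3) + (-4)(1) = -7
u·u = (-3)² + (1)² = 10
proj_u(v) = (v·u / u·u) × u = (-7/10) × u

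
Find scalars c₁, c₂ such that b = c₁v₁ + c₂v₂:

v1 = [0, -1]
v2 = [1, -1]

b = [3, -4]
c1 = 1, c2 = 3

b = 1·v1 + 3·v2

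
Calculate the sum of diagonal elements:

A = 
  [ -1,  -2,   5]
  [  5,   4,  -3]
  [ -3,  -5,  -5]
-2

tr(A) = -1 + 4 + -5 = -2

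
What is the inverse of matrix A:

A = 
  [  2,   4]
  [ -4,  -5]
det(A) = (2)(-5) - (4)(-4) = 6
For a 2×2 matrix, A⁻¹ = (1/det(A)) · [[d, -b], [-c, a]]
    = (1/6) · [[-5, -4], [4, 2]]

A⁻¹ = 
  [-5/6, -2/3]
  [ 2/3,  1/3]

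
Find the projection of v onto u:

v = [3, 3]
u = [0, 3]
proj_u(v) = [0, 3]

v·u = (3)(0) + (3)(3) = 9
u·u = (0)² + (3)² = 9
proj_u(v) = (v·u / u·u) × u = (9/9) × u = (1) × u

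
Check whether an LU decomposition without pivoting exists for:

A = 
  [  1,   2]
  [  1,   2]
Yes.
A[1,1] = 1 ≠ 0, so Gaussian elimination proceeds without a row swap: multiplier ℓ₂₁ = (1)/(1) = 1, and U[2,2] = 2 - (1)(2) = 0.
L = 
  [  1,   0]
  [  1,   1]
U = 
  [  1,   2]
  [  0,   0]
Check row 2 of LU: [(1)(1), (1)(2) + 0] = [1, 2] = row 2 of A ✓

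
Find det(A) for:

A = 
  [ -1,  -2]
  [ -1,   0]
For a 2×2 matrix, det = ad - bc = (-1)(0) - (-2)(-1) = -2

det(A) = -2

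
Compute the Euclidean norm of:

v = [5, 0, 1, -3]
5.916

||v||₂ = √((5)² + (0)² + (1)² + (-3)²) = √35 = 5.916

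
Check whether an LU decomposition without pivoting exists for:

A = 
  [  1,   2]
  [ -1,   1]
Yes.
A[1,1] = 1 ≠ 0, so Gaussian elimination proceeds without a row swap: multiplier ℓ₂₁ = (-1)/(1) = -1, and U[2,2] = 1 - (-1)(2) = 3.
L = 
  [  1,   0]
  [ -1,   1]
U = 
  [  1,   2]
  [  0,   3]
Check row 2 of LU: [(-1)(1), (-1)(2) + 3] = [-1, 1] = row 2 of A ✓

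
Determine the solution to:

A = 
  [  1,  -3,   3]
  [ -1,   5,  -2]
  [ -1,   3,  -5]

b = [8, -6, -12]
x = [2, 0, 2]

Row reduce the augmented matrix [A|b]:
R2 → R2 + (1)·R1
R3 → R3 + (1)·R1
REF = 
  [  1,  -3,   3,   8]
  [  0,   2,   1,   2]
  [  0,   0,  -2,  -4]

Back-substitution:
x₃ = (-4) / (-2) = 2
x₂ = (2 - (1)(2)) / 2 = 0
x₁ = (8 - (-3)(0) - (3)(2)) / 1 = 2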